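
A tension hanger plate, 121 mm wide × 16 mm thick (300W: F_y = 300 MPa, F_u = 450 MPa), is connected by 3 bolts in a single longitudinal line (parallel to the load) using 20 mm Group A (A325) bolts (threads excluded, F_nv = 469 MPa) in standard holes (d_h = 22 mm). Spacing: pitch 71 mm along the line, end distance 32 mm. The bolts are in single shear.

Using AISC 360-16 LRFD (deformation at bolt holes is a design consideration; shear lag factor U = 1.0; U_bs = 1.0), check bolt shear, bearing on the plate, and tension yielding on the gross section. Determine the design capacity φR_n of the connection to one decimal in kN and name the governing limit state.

331.5 kN (bolt shear governs)

Bolt shear: A_b = π(20)²/4 = 314.16 mm². φR_n = 0.75 × 469 × 314.16 × 3 × 1 = 331.5 kN.
Bearing (16 mm plate, F_u = 450 MPa): end bolts L_c = 32 − 22/2 = 21, R_n = min(1.2×21×16×450, 2.4×20×16×450) = 181.44 kN/bolt; interior L_c = 71 − 22 = 49, R_n = 345.6 kN/bolt. φR_n = 0.75 × (1×181.44 + 2×345.6) = 654.5 kN.
Tension yield (gross): A_g = 121×16 = 1936 mm². φR_n = 0.90 × 300 × 1936 = 522.7 kN.
Governing: min(331.5, 654.5, 522.7) = 331.5 kN → bolt shear.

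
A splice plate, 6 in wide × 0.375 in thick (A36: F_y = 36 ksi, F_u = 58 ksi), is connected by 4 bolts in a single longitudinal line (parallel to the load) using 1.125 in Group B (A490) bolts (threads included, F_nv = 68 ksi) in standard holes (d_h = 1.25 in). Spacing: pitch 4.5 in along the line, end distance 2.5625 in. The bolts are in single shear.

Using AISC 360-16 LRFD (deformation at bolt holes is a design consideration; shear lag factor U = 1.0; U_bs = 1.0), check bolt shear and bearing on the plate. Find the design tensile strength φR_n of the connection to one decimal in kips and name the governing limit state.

170.1 kips (bearing governs)

Bolt shear: A_b = π(1.125)²/4 = 0.99402 in². φR_n = 0.75 × 68 × 0.99402 × 4 × 1 = 202.8 kips.
Bearing (0.375 in plate, F_u = 58 ksi): end bolts L_c = 2.5625 − 1.25/2 = 1.9375, R_n = min(1.2×1.9375×0.375×58, 2.4×1.125×0.375×58) = 50.569 kips/bolt; interior L_c = 4.5 − 1.25 = 3.25, R_n = 58.725 kips/bolt. φR_n = 0.75 × (1×50.569 + 3×58.725) = 170.1 kips.
Governing: min(202.8, 170.1) = 170.1 kips → bearing.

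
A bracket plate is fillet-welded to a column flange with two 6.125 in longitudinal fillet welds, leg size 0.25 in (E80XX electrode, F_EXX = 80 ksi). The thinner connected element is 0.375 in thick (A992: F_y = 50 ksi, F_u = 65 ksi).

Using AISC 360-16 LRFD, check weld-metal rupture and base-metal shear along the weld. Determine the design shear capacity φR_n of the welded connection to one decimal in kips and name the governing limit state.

Weld metal: throat = 0.707×0.25 = 0.17675 in, L = 2×6.125 = 12.25 in. φR_n = 0.75 × 0.6 × 80 × 0.17675 × 12.25 = 77.9 kips.
Base metal shear (0.375 in plate): yield φR_n = 1.0×0.6×50×0.375×12.25 = 137.8 kips; rupture φR_n = 0.75×0.6×65×0.375×12.25 = 134.4 kips; take 134.4 kips (rupture).
Governing: min(77.9, 134.4) = 77.9 kips → weld metal.

77.9 kips (weld metal governs)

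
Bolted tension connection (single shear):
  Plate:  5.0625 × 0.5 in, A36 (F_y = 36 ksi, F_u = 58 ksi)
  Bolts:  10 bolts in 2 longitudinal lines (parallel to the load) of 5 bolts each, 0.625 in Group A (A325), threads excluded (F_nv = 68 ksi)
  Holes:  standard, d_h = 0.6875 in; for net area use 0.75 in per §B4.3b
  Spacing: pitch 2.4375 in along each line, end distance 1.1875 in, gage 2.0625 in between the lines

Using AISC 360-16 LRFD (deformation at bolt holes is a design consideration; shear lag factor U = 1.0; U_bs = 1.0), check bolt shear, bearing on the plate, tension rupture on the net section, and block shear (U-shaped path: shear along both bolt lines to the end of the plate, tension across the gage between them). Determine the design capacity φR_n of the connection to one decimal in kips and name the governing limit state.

77.5 kips (net-section rupture governs)

Bolt shear: A_b = π(0.625)²/4 = 0.3068 in². φR_n = 0.75 × 68 × 0.3068 × 10 × 1 = 156.5 kips.
Bearing (0.5 in plate, F_u = 58 ksi): end bolts L_c = 1.1875 − 0.6875/2 = 0.84375, R_n = min(1.2×0.84375×0.5×58, 2.4×0.625×0.5×58) = 29.363 kips/bolt; interior L_c = 2.4375 − 0.6875 = 1.75, R_n = 43.5 kips/bolt. φR_n = 0.75 × (2×29.363 + 8×43.5) = 305.0 kips.
Tension rupture (net): A_n = (5.0625 − 2×0.75)×0.5 = 1.7813 in² (U = 1.0, A_e = A_n). φR_n = 0.75 × 58 × 1.7813 = 77.5 kips.
Block shear: shear path 2×[1.1875+4×2.4375] = 2×10.9375 in, A_gv = 10.938, A_nv = 2×(10.9375 − 4.5×0.75)×0.5 = 7.5625 in²; tension across gage: (2.0625 − 1×0.75)×0.5 = 0.65625 in². R_n = min(0.6×58×7.5625, 0.6×36×10.938) + 1.0×58×0.65625 = min(263.18, 236.26) + 38.063 = 274.32 kips. φR_n = 0.75 × 274.32 = 205.7 kips.
Governing: min(156.5, 305.0, 77.5, 205.7) = 77.5 kips → net-section rupture.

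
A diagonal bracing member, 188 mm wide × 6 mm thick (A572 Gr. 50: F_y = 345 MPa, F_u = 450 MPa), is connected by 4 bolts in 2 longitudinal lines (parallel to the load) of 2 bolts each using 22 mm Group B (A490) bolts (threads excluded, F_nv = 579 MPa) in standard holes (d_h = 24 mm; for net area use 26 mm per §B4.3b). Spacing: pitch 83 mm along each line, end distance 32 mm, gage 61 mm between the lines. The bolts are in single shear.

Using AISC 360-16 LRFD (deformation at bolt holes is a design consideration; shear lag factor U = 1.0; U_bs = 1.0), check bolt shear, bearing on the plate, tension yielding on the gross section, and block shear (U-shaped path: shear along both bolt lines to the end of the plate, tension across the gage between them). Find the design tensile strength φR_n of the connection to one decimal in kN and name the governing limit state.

Bolt shear: A_b = π(22)²/4 = 380.13 mm². φR_n = 0.75 × 579 × 380.13 × 4 × 1 = 660.3 kN.
Bearing (6 mm plate, F_u = 450 MPa): end bolts L_c = 32 − 24/2 = 20, R_n = min(1.2×20×6×450, 2.4×22×6×450) = 64.8 kN/bolt; interior L_c = 83 − 24 = 59, R_n = 142.56 kN/bolt. φR_n = 0.75 × (2×64.8 + 2×142.56) = 311.0 kN.
Tension yield (gross): A_g = 188×6 = 1128 mm². φR_n = 0.90 × 345 × 1128 = 350.2 kN.
Block shear: shear path 2×[32+1×83] = 2×115 mm, A_gv = 1380, A_nv = 2×(115 − 1.5×26)×6 = 912 mm²; tension across gage: (61 − 1×26)×6 = 210 mm². R_n = min(0.6×450×912, 0.6×345×1380) + 1.0×450×210 = min(246.24, 285.66) + 94.5 = 340.74 kN. φR_n = 0.75 × 340.74 = 255.6 kN.
Governing: min(660.3, 311.0, 350.2, 255.6) = 255.6 kN → block shear.

255.6 kN (block shear governs)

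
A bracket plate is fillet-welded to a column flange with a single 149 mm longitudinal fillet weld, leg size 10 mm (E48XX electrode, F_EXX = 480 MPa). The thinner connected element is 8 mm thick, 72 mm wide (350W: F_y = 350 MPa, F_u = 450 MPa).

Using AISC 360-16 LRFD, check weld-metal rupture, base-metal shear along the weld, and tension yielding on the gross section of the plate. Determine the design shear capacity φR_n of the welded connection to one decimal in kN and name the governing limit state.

181.4 kN (gross-section yield governs)

Weld metal: throat = 0.707×10 = 7.07 mm, L = 149 mm. φR_n = 0.75 × 0.6 × 480 × 7.07 × 149 = 227.5 kN.
Base metal shear (8 mm plate): yield φR_n = 1.0×0.6×350×8×149 = 250.3 kN; rupture φR_n = 0.75×0.6×450×8×149 = 241.4 kN; take 241.4 kN (rupture).
Tension yield (gross): A_g = 72×8 = 576 mm². φR_n = 0.90 × 350 × 576 = 181.4 kN.
Governing: min(227.5, 241.4, 181.4) = 181.4 kN → gross-section yield.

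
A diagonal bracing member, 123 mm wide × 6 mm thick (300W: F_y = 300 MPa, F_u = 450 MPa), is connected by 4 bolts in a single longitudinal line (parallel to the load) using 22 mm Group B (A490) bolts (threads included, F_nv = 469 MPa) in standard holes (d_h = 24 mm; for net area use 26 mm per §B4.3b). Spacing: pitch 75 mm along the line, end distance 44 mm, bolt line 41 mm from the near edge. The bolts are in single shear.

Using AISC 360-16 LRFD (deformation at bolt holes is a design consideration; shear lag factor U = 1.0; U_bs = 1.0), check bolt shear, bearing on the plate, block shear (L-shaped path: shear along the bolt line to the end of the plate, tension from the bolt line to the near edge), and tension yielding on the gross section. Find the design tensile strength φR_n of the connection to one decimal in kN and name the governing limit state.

Bolt shear: A_b = π(22)²/4 = 380.13 mm². φR_n = 0.75 × 469 × 380.13 × 4 × 1 = 534.8 kN.
Bearing (6 mm plate, F_u = 450 MPa): end bolts L_c = 44 − 24/2 = 32, R_n = min(1.2×32×6×450, 2.4×22×6×450) = 103.68 kN/bolt; interior L_c = 75 − 24 = 51, R_n = 142.56 kN/bolt. φR_n = 0.75 × (1×103.68 + 3×142.56) = 398.5 kN.
Block shear: shear path 1×[44+3×75] = 1×269 mm, A_gv = 1614, A_nv = 1×(269 − 3.5×26)×6 = 1068 mm²; tension to near edge: (41 − 0.5×26)×6 = 168 mm². R_n = min(0.6×450×1068, 0.6×300×1614) + 1.0×450×168 = min(288.36, 290.52) + 75.6 = 363.96 kN. φR_n = 0.75 × 363.96 = 273.0 kN.
Tension yield (gross): A_g = 123×6 = 738 mm². φR_n = 0.90 × 300 × 738 = 199.3 kN.
Governing: min(534.8, 398.5, 273.0, 199.3) = 199.3 kN → gross-section yield.

199.3 kN (gross-section yield governs)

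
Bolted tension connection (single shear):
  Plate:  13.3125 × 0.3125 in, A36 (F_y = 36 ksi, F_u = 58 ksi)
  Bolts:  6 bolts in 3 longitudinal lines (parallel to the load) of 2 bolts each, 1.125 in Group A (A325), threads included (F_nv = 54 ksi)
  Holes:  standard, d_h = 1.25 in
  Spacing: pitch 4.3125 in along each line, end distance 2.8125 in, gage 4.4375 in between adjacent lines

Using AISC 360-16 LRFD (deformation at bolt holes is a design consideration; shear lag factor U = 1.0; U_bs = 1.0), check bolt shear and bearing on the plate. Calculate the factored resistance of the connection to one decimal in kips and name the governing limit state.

Bolt shear: A_b = π(1.125)²/4 = 0.99402 in². φR_n = 0.75 × 54 × 0.99402 × 6 × 1 = 241.5 kips.
Bearing (0.3125 in plate, F_u = 58 ksi): end bolts L_c = 2.8125 − 1.25/2 = 2.1875, R_n = min(1.2×2.1875×0.3125×58, 2.4×1.125×0.3125×58) = 47.578 kips/bolt; interior L_c = 4.3125 − 1.25 = 3.0625, R_n = 48.938 kips/bolt. φR_n = 0.75 × (3×47.578 + 3×48.938) = 217.2 kips.
Governing: min(241.5, 217.2) = 217.2 kips → bearing.

217.2 kips (bearing governs)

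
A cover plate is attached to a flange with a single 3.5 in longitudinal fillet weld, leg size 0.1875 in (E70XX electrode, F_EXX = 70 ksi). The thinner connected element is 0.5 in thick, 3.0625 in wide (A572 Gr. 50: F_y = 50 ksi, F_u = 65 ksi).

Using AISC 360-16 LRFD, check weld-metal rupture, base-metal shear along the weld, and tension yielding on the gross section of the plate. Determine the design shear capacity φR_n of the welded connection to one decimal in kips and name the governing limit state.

14.6 kips (weld metal governs)

Weld metal: throat = 0.707×0.1875 = 0.13256 in, L = 3.5 in. φR_n = 0.75 × 0.6 × 70 × 0.13256 × 3.5 = 14.6 kips.
Base metal shear (0.5 in plate): yield φR_n = 1.0×0.6×50×0.5×3.5 = 52.5 kips; rupture φR_n = 0.75×0.6×65×0.5×3.5 = 51.2 kips; take 51.2 kips (rupture).
Tension yield (gross): A_g = 3.0625×0.5 = 1.5313 in². φR_n = 0.90 × 50 × 1.5313 = 68.9 kips.
Governing: min(14.6, 51.2, 68.9) = 14.6 kips → weld metal.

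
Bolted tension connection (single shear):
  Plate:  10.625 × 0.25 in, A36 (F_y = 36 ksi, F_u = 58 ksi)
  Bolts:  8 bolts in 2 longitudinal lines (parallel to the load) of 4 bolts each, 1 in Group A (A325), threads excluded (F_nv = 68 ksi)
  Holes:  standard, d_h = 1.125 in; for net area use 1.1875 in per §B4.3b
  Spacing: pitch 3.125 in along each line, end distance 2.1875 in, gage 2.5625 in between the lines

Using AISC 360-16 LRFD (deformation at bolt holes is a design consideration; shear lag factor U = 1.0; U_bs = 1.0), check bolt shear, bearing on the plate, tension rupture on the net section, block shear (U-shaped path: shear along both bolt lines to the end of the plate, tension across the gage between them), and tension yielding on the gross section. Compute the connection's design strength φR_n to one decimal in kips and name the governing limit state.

86.1 kips (gross-section yield governs)

Bolt shear: A_b = π(1)²/4 = 0.7854 in². φR_n = 0.75 × 68 × 0.7854 × 8 × 1 = 320.4 kips.
Bearing (0.25 in plate, F_u = 58 ksi): end bolts L_c = 2.1875 − 1.125/2 = 1.625, R_n = min(1.2×1.625×0.25×58, 2.4×1×0.25×58) = 28.275 kips/bolt; interior L_c = 3.125 − 1.125 = 2, R_n = 34.8 kips/bolt. φR_n = 0.75 × (2×28.275 + 6×34.8) = 199.0 kips.
Tension rupture (net): A_n = (10.625 − 2×1.1875)×0.25 = 2.0625 in² (U = 1.0, A_e = A_n). φR_n = 0.75 × 58 × 2.0625 = 89.7 kips.
Block shear: shear path 2×[2.1875+3×3.125] = 2×11.5625 in, A_gv = 5.7813, A_nv = 2×(11.5625 − 3.5×1.1875)×0.25 = 3.7031 in²; tension across gage: (2.5625 − 1×1.1875)×0.25 = 0.34375 in². R_n = min(0.6×58×3.7031, 0.6×36×5.7813) + 1.0×58×0.34375 = min(128.87, 124.88) + 19.938 = 144.82 kips. φR_n = 0.75 × 144.82 = 108.6 kips.
Tension yield (gross): A_g = 10.625×0.25 = 2.6563 in². φR_n = 0.90 × 36 × 2.6563 = 86.1 kips.
Governing: min(320.4, 199.0, 89.7, 108.6, 86.1) = 86.1 kips → gross-section yield.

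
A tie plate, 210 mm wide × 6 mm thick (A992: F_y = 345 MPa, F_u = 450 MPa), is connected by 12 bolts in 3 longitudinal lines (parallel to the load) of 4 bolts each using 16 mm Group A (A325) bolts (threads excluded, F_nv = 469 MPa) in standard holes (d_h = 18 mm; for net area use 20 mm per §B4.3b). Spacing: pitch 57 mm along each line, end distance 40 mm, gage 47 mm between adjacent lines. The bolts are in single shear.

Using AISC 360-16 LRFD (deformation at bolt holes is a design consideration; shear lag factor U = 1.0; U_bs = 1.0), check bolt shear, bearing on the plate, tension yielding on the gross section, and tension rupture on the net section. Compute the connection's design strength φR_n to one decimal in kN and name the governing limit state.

303.8 kN (net-section rupture governs)

Bolt shear: A_b = π(16)²/4 = 201.06 mm². φR_n = 0.75 × 469 × 201.06 × 12 × 1 = 848.7 kN.
Bearing (6 mm plate, F_u = 450 MPa): end bolts L_c = 40 − 18/2 = 31, R_n = min(1.2×31×6×450, 2.4×16×6×450) = 100.44 kN/bolt; interior L_c = 57 − 18 = 39, R_n = 103.68 kN/bolt. φR_n = 0.75 × (3×100.44 + 9×103.68) = 925.8 kN.
Tension yield (gross): A_g = 210×6 = 1260 mm². φR_n = 0.90 × 345 × 1260 = 391.2 kN.
Tension rupture (net): A_n = (210 − 3×20)×6 = 900 mm² (U = 1.0, A_e = A_n). φR_n = 0.75 × 450 × 900 = 303.8 kN.
Governing: min(848.7, 925.8, 391.2, 303.8) = 303.8 kN → net-section rupture.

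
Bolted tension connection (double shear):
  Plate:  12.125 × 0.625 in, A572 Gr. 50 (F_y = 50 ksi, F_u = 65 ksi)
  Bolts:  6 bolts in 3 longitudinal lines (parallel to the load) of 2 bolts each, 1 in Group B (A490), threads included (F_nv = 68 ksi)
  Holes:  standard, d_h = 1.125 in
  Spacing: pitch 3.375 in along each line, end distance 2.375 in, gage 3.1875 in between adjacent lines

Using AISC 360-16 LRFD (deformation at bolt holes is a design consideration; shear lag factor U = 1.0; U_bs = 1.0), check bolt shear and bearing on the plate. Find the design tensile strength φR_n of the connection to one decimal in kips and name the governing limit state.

Bolt shear: A_b = π(1)²/4 = 0.7854 in². φR_n = 0.75 × 68 × 0.7854 × 6 × 2 = 480.7 kips.
Bearing (0.625 in plate, F_u = 65 ksi): end bolts L_c = 2.375 − 1.125/2 = 1.8125, R_n = min(1.2×1.8125×0.625×65, 2.4×1×0.625×65) = 88.359 kips/bolt; interior L_c = 3.375 − 1.125 = 2.25, R_n = 97.5 kips/bolt. φR_n = 0.75 × (3×88.359 + 3×97.5) = 418.2 kips.
Governing: min(480.7, 418.2) = 418.2 kips → bearing.

418.2 kips (bearing governs)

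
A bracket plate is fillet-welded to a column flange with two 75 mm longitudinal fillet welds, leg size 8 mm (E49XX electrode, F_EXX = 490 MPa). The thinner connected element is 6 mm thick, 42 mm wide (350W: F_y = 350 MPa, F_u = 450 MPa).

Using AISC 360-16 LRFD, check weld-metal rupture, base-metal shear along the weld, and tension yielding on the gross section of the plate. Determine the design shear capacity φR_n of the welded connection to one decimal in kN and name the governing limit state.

79.4 kN (gross-section yield governs)

Weld metal: throat = 0.707×8 = 5.656 mm, L = 2×75 = 150 mm. φR_n = 0.75 × 0.6 × 490 × 5.656 × 150 = 187.1 kN.
Base metal shear (6 mm plate): yield φR_n = 1.0×0.6×350×6×150 = 189.0 kN; rupture φR_n = 0.75×0.6×450×6×150 = 182.3 kN; take 182.3 kN (rupture).
Tension yield (gross): A_g = 42×6 = 252 mm². φR_n = 0.90 × 350 × 252 = 79.4 kN.
Governing: min(187.1, 182.3, 79.4) = 79.4 kN → gross-section yield.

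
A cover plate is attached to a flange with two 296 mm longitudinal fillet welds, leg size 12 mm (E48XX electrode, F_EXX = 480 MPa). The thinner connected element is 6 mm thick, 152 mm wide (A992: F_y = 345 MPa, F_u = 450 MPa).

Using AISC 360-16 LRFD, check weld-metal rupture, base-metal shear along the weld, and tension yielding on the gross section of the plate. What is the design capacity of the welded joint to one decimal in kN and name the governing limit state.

Weld metal: throat = 0.707×12 = 8.484 mm, L = 2×296 = 592 mm. φR_n = 0.75 × 0.6 × 480 × 8.484 × 592 = 1084.9 kN.
Base metal shear (6 mm plate): yield φR_n = 1.0×0.6×345×6×592 = 735.3 kN; rupture φR_n = 0.75×0.6×450×6×592 = 719.3 kN; take 719.3 kN (rupture).
Tension yield (gross): A_g = 152×6 = 912 mm². φR_n = 0.90 × 345 × 912 = 283.2 kN.
Governing: min(1084.9, 719.3, 283.2) = 283.2 kN → gross-section yield.

283.2 kN (gross-section yield governs)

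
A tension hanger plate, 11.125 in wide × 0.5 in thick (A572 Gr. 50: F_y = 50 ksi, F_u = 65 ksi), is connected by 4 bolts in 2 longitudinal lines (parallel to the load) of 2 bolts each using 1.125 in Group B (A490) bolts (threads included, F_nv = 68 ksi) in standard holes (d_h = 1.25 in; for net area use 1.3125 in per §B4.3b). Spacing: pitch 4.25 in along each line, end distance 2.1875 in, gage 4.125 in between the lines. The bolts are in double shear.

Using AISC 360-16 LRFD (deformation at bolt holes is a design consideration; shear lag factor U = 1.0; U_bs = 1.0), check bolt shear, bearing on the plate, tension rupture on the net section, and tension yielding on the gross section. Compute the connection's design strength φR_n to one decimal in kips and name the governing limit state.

Bolt shear: A_b = π(1.125)²/4 = 0.99402 in². φR_n = 0.75 × 68 × 0.99402 × 4 × 2 = 405.6 kips.
Bearing (0.5 in plate, F_u = 65 ksi): end bolts L_c = 2.1875 − 1.25/2 = 1.5625, R_n = min(1.2×1.5625×0.5×65, 2.4×1.125×0.5×65) = 60.938 kips/bolt; interior L_c = 4.25 − 1.25 = 3, R_n = 87.75 kips/bolt. φR_n = 0.75 × (2×60.938 + 2×87.75) = 223.0 kips.
Tension rupture (net): A_n = (11.125 − 2×1.3125)×0.5 = 4.25 in² (U = 1.0, A_e = A_n). φR_n = 0.75 × 65 × 4.25 = 207.2 kips.
Tension yield (gross): A_g = 11.125×0.5 = 5.5625 in². φR_n = 0.90 × 50 × 5.5625 = 250.3 kips.
Governing: min(405.6, 223.0, 207.2, 250.3) = 207.2 kips → net-section rupture.

207.2 kips (net-section rupture governs)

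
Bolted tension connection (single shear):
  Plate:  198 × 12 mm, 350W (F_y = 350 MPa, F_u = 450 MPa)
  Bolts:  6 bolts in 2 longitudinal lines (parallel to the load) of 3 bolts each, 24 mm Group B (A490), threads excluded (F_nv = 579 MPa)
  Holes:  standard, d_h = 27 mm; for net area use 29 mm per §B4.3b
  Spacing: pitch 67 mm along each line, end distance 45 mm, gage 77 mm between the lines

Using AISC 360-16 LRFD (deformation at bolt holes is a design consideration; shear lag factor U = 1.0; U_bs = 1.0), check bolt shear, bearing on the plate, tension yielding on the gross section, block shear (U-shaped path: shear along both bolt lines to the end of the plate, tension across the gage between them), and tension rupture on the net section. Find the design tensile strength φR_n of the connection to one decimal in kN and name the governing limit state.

Bolt shear: A_b = π(24)²/4 = 452.39 mm². φR_n = 0.75 × 579 × 452.39 × 6 × 1 = 1178.7 kN.
Bearing (12 mm plate, F_u = 450 MPa): end bolts L_c = 45 − 27/2 = 31.5, R_n = min(1.2×31.5×12×450, 2.4×24×12×450) = 204.12 kN/bolt; interior L_c = 67 − 27 = 40, R_n = 259.2 kN/bolt. φR_n = 0.75 × (2×204.12 + 4×259.2) = 1083.8 kN.
Tension yield (gross): A_g = 198×12 = 2376 mm². φR_n = 0.90 × 350 × 2376 = 748.4 kN.
Block shear: shear path 2×[45+2×67] = 2×179 mm, A_gv = 4296, A_nv = 2×(179 − 2.5×29)×12 = 2556 mm²; tension across gage: (77 − 1×29)×12 = 576 mm². R_n = min(0.6×450×2556, 0.6×350×4296) + 1.0×450×576 = min(690.12, 902.16) + 259.2 = 949.32 kN. φR_n = 0.75 × 949.32 = 712.0 kN.
Tension rupture (net): A_n = (198 − 2×29)×12 = 1680 mm² (U = 1.0, A_e = A_n). φR_n = 0.75 × 450 × 1680 = 567.0 kN.
Governing: min(1178.7, 1083.8, 748.4, 712.0, 567.0) = 567.0 kN → net-section rupture.

567.0 kN (net-section rupture governs)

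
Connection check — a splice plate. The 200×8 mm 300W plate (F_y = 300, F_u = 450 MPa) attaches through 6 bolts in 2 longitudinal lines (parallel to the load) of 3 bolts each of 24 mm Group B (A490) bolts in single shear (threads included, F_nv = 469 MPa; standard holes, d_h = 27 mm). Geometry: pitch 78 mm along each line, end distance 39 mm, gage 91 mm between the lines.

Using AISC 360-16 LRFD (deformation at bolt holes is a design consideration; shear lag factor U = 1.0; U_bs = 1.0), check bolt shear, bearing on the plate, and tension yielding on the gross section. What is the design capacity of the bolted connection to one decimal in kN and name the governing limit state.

432.0 kN (gross-section yield governs)

Bolt shear: A_b = π(24)²/4 = 452.39 mm². φR_n = 0.75 × 469 × 452.39 × 6 × 1 = 954.8 kN.
Bearing (8 mm plate, F_u = 450 MPa): end bolts L_c = 39 − 27/2 = 25.5, R_n = min(1.2×25.5×8×450, 2.4×24×8×450) = 110.16 kN/bolt; interior L_c = 78 − 27 = 51, R_n = 207.36 kN/bolt. φR_n = 0.75 × (2×110.16 + 4×207.36) = 787.3 kN.
Tension yield (gross): A_g = 200×8 = 1600 mm². φR_n = 0.90 × 300 × 1600 = 432.0 kN.
Governing: min(954.8, 787.3, 432.0) = 432.0 kN → gross-section yield.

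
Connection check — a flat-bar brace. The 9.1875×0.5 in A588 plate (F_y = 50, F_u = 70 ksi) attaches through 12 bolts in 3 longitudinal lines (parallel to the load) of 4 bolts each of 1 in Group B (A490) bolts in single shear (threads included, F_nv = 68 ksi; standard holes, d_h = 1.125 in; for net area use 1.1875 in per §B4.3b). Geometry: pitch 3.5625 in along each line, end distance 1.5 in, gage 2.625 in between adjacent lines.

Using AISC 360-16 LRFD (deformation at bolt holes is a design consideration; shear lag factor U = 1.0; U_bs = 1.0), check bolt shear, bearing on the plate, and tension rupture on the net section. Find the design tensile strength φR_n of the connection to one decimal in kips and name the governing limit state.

147.7 kips (net-section rupture governs)

Bolt shear: A_b = π(1)²/4 = 0.7854 in². φR_n = 0.75 × 68 × 0.7854 × 12 × 1 = 480.7 kips.
Bearing (0.5 in plate, F_u = 70 ksi): end bolts L_c = 1.5 − 1.125/2 = 0.9375, R_n = min(1.2×0.9375×0.5×70, 2.4×1×0.5×70) = 39.375 kips/bolt; interior L_c = 3.5625 − 1.125 = 2.4375, R_n = 84 kips/bolt. φR_n = 0.75 × (3×39.375 + 9×84) = 655.6 kips.
Tension rupture (net): A_n = (9.1875 − 3×1.1875)×0.5 = 2.8125 in² (U = 1.0, A_e = A_n). φR_n = 0.75 × 70 × 2.8125 = 147.7 kips.
Governing: min(480.7, 655.6, 147.7) = 147.7 kips → net-section rupture.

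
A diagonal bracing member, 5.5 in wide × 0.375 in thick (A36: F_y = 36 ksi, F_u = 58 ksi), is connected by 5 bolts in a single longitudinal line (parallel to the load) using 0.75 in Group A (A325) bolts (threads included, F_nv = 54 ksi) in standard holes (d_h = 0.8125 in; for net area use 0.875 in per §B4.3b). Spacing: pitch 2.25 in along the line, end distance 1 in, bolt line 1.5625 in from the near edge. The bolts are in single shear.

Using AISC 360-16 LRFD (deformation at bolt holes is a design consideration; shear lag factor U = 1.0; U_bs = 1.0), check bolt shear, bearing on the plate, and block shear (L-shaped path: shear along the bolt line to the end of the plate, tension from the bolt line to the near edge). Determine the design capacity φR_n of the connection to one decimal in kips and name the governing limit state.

77.7 kips (block shear governs)

Bolt shear: A_b = π(0.75)²/4 = 0.44179 in². φR_n = 0.75 × 54 × 0.44179 × 5 × 1 = 89.5 kips.
Bearing (0.375 in plate, F_u = 58 ksi): end bolts L_c = 1 − 0.8125/2 = 0.59375, R_n = min(1.2×0.59375×0.375×58, 2.4×0.75×0.375×58) = 15.497 kips/bolt; interior L_c = 2.25 − 0.8125 = 1.4375, R_n = 37.519 kips/bolt. φR_n = 0.75 × (1×15.497 + 4×37.519) = 124.2 kips.
Block shear: shear path 1×[1+4×2.25] = 1×10 in, A_gv = 3.75, A_nv = 1×(10 − 4.5×0.875)×0.375 = 2.2734 in²; tension to near edge: (1.5625 − 0.5×0.875)×0.375 = 0.42188 in². R_n = min(0.6×58×2.2734, 0.6×36×3.75) + 1.0×58×0.42188 = min(79.114, 81) + 24.469 = 103.58 kips. φR_n = 0.75 × 103.58 = 77.7 kips.
Governing: min(89.5, 124.2, 77.7) = 77.7 kips → block shear.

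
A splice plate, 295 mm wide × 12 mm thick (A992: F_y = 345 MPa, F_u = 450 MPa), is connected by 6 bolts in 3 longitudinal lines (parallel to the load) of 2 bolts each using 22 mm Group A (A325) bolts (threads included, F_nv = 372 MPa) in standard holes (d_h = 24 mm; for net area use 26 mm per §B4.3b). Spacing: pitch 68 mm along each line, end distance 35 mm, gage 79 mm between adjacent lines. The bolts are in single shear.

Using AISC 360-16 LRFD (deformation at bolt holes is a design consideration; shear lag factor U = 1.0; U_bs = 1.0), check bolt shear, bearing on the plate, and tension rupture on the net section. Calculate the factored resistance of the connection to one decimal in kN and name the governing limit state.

636.3 kN (bolt shear governs)

Bolt shear: A_b = π(22)²/4 = 380.13 mm². φR_n = 0.75 × 372 × 380.13 × 6 × 1 = 636.3 kN.
Bearing (12 mm plate, F_u = 450 MPa): end bolts L_c = 35 − 24/2 = 23, R_n = min(1.2×23×12×450, 2.4×22×12×450) = 149.04 kN/bolt; interior L_c = 68 − 24 = 44, R_n = 285.12 kN/bolt. φR_n = 0.75 × (3×149.04 + 3×285.12) = 976.9 kN.
Tension rupture (net): A_n = (295 − 3×26)×12 = 2604 mm² (U = 1.0, A_e = A_n). φR_n = 0.75 × 450 × 2604 = 878.9 kN.
Governing: min(636.3, 976.9, 878.9) = 636.3 kN → bolt shear.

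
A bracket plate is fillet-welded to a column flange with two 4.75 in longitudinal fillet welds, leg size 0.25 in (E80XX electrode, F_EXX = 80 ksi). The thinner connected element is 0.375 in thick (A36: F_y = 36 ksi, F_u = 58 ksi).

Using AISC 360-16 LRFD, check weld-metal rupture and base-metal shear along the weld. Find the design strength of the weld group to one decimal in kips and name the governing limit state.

60.4 kips (weld metal governs)

Weld metal: throat = 0.707×0.25 = 0.17675 in, L = 2×4.75 = 9.5 in. φR_n = 0.75 × 0.6 × 80 × 0.17675 × 9.5 = 60.4 kips.
Base metal shear (0.375 in plate): yield φR_n = 1.0×0.6×36×0.375×9.5 = 77.0 kips; rupture φR_n = 0.75×0.6×58×0.375×9.5 = 93.0 kips; take 77.0 kips (yield).
Governing: min(60.4, 77.0) = 60.4 kips → weld metal.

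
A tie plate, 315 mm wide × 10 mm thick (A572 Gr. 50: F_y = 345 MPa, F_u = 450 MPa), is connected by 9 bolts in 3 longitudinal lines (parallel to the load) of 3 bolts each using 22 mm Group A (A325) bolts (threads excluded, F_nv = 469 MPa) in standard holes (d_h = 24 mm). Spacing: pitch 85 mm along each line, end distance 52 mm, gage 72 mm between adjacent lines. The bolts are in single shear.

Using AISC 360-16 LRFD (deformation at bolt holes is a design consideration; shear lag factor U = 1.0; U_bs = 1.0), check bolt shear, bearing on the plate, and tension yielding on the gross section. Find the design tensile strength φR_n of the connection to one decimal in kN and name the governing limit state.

978.1 kN (gross-section yield governs)

Bolt shear: A_b = π(22)²/4 = 380.13 mm². φR_n = 0.75 × 469 × 380.13 × 9 × 1 = 1203.4 kN.
Bearing (10 mm plate, F_u = 450 MPa): end bolts L_c = 52 − 24/2 = 40, R_n = min(1.2×40×10×450, 2.4×22×10×450) = 216 kN/bolt; interior L_c = 85 − 24 = 61, R_n = 237.6 kN/bolt. φR_n = 0.75 × (3×216 + 6×237.6) = 1555.2 kN.
Tension yield (gross): A_g = 315×10 = 3150 mm². φR_n = 0.90 × 345 × 3150 = 978.1 kN.
Governing: min(1203.4, 1555.2, 978.1) = 978.1 kN → gross-section yield.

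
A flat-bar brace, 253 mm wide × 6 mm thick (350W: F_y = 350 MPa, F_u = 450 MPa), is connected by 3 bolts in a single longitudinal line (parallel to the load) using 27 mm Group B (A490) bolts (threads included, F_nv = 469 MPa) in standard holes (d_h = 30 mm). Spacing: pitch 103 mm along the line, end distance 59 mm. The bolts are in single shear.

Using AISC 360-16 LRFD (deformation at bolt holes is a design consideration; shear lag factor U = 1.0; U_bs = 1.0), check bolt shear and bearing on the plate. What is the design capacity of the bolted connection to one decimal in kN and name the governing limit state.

Bolt shear: A_b = π(27)²/4 = 572.56 mm². φR_n = 0.75 × 469 × 572.56 × 3 × 1 = 604.2 kN.
Bearing (6 mm plate, F_u = 450 MPa): end bolts L_c = 59 − 30/2 = 44, R_n = min(1.2×44×6×450, 2.4×27×6×450) = 142.56 kN/bolt; interior L_c = 103 − 30 = 73, R_n = 174.96 kN/bolt. φR_n = 0.75 × (1×142.56 + 2×174.96) = 369.4 kN.
Governing: min(604.2, 369.4) = 369.4 kN → bearing.

369.4 kN (bearing governs)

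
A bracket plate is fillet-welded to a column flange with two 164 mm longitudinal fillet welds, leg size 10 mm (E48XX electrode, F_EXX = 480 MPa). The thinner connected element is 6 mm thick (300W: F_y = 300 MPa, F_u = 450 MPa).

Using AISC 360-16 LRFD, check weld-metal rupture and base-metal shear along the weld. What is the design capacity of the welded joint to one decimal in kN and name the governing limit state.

354.2 kN (base-metal shear governs)

Weld metal: throat = 0.707×10 = 7.07 mm, L = 2×164 = 328 mm. φR_n = 0.75 × 0.6 × 480 × 7.07 × 328 = 500.9 kN.
Base metal shear (6 mm plate): yield φR_n = 1.0×0.6×300×6×328 = 354.2 kN; rupture φR_n = 0.75×0.6×450×6×328 = 398.5 kN; take 354.2 kN (yield).
Governing: min(500.9, 354.2) = 354.2 kN → base-metal shear.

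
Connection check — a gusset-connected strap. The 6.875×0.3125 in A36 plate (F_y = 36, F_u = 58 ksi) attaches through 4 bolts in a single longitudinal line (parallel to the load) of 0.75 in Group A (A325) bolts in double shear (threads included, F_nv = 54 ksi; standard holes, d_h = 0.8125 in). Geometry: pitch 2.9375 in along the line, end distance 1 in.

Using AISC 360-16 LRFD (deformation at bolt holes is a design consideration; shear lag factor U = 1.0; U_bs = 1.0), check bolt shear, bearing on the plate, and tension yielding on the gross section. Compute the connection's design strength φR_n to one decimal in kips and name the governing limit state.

Bolt shear: A_b = π(0.75)²/4 = 0.44179 in². φR_n = 0.75 × 54 × 0.44179 × 4 × 2 = 143.1 kips.
Bearing (0.3125 in plate, F_u = 58 ksi): end bolts L_c = 1 − 0.8125/2 = 0.59375, R_n = min(1.2×0.59375×0.3125×58, 2.4×0.75×0.3125×58) = 12.914 kips/bolt; interior L_c = 2.9375 − 0.8125 = 2.125, R_n = 32.625 kips/bolt. φR_n = 0.75 × (1×12.914 + 3×32.625) = 83.1 kips.
Tension yield (gross): A_g = 6.875×0.3125 = 2.1484 in². φR_n = 0.90 × 36 × 2.1484 = 69.6 kips.
Governing: min(143.1, 83.1, 69.6) = 69.6 kips → gross-section yield.

69.6 kips (gross-section yield governs)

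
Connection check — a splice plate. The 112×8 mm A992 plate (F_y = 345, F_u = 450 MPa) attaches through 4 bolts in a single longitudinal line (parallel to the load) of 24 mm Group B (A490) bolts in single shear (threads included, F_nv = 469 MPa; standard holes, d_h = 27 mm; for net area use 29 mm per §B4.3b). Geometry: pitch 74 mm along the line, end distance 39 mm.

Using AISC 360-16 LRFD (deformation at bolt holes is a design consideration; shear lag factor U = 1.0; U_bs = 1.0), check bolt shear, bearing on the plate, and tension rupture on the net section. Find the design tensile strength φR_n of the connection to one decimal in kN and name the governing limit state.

Bolt shear: A_b = π(24)²/4 = 452.39 mm². φR_n = 0.75 × 469 × 452.39 × 4 × 1 = 636.5 kN.
Bearing (8 mm plate, F_u = 450 MPa): end bolts L_c = 39 − 27/2 = 25.5, R_n = min(1.2×25.5×8×450, 2.4×24×8×450) = 110.16 kN/bolt; interior L_c = 74 − 27 = 47, R_n = 203.04 kN/bolt. φR_n = 0.75 × (1×110.16 + 3×203.04) = 539.5 kN.
Tension rupture (net): A_n = (112 − 1×29)×8 = 664 mm² (U = 1.0, A_e = A_n). φR_n = 0.75 × 450 × 664 = 224.1 kN.
Governing: min(636.5, 539.5, 224.1) = 224.1 kN → net-section rupture.

224.1 kN (net-section rupture governs)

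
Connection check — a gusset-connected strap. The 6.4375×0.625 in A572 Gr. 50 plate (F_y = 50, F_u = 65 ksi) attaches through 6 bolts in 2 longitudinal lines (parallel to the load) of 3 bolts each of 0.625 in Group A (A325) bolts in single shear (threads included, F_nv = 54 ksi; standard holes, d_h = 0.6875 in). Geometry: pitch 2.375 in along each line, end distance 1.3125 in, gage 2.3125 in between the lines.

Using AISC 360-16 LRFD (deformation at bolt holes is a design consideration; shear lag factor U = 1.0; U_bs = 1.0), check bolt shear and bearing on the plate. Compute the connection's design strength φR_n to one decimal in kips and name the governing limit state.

74.6 kips (bolt shear governs)

Bolt shear: A_b = π(0.625)²/4 = 0.3068 in². φR_n = 0.75 × 54 × 0.3068 × 6 × 1 = 74.6 kips.
Bearing (0.625 in plate, F_u = 65 ksi): end bolts L_c = 1.3125 − 0.6875/2 = 0.96875, R_n = min(1.2×0.96875×0.625×65, 2.4×0.625×0.625×65) = 47.227 kips/bolt; interior L_c = 2.375 − 0.6875 = 1.6875, R_n = 60.938 kips/bolt. φR_n = 0.75 × (2×47.227 + 4×60.938) = 253.7 kips.
Governing: min(74.6, 253.7) = 74.6 kips → bolt shear.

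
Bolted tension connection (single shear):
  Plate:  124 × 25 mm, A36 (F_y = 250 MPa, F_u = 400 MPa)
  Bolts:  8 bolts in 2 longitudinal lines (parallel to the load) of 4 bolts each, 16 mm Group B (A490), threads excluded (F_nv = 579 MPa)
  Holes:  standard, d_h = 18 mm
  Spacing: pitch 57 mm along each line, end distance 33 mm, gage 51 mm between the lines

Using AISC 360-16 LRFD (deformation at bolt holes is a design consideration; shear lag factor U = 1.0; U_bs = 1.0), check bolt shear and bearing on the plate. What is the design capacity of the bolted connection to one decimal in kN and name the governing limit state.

Bolt shear: A_b = π(16)²/4 = 201.06 mm². φR_n = 0.75 × 579 × 201.06 × 8 × 1 = 698.5 kN.
Bearing (25 mm plate, F_u = 400 MPa): end bolts L_c = 33 − 18/2 = 24, R_n = min(1.2×24×25×400, 2.4×16×25×400) = 288 kN/bolt; interior L_c = 57 − 18 = 39, R_n = 384 kN/bolt. φR_n = 0.75 × (2×288 + 6×384) = 2160.0 kN.
Governing: min(698.5, 2160.0) = 698.5 kN → bolt shear.

698.5 kN (bolt shear governs)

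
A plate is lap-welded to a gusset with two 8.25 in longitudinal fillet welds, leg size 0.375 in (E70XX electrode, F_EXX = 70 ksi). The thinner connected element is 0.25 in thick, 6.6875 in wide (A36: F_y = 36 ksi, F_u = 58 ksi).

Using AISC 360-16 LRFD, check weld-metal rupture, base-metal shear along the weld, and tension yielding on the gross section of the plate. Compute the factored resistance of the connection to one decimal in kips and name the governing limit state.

54.2 kips (gross-section yield governs)

Weld metal: throat = 0.707×0.375 = 0.26513 in, L = 2×8.25 = 16.5 in. φR_n = 0.75 × 0.6 × 70 × 0.26513 × 16.5 = 137.8 kips.
Base metal shear (0.25 in plate): yield φR_n = 1.0×0.6×36×0.25×16.5 = 89.1 kips; rupture φR_n = 0.75×0.6×58×0.25×16.5 = 107.7 kips; take 89.1 kips (yield).
Tension yield (gross): A_g = 6.6875×0.25 = 1.6719 in². φR_n = 0.90 × 36 × 1.6719 = 54.2 kips.
Governing: min(137.8, 89.1, 54.2) = 54.2 kips → gross-section yield.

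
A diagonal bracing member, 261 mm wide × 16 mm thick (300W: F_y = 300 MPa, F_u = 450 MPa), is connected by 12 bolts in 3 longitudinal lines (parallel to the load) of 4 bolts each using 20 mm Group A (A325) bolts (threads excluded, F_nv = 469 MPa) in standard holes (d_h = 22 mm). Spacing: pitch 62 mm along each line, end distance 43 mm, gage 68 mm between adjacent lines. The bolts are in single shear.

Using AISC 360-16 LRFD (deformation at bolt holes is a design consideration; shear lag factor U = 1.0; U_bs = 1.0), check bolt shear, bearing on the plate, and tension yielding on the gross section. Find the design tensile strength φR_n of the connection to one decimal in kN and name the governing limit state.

Bolt shear: A_b = π(20)²/4 = 314.16 mm². φR_n = 0.75 × 469 × 314.16 × 12 × 1 = 1326.1 kN.
Bearing (16 mm plate, F_u = 450 MPa): end bolts L_c = 43 − 22/2 = 32, R_n = min(1.2×32×16×450, 2.4×20×16×450) = 276.48 kN/bolt; interior L_c = 62 − 22 = 40, R_n = 345.6 kN/bolt. φR_n = 0.75 × (3×276.48 + 9×345.6) = 2954.9 kN.
Tension yield (gross): A_g = 261×16 = 4176 mm². φR_n = 0.90 × 300 × 4176 = 1127.5 kN.
Governing: min(1326.1, 2954.9, 1127.5) = 1127.5 kN → gross-section yield.

1127.5 kN (gross-section yield governs)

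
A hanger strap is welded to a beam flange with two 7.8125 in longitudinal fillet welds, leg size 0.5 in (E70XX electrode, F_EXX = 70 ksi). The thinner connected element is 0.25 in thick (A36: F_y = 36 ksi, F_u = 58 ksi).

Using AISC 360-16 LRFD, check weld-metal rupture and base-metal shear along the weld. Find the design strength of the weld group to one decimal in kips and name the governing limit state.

Weld metal: throat = 0.707×0.5 = 0.3535 in, L = 2×7.8125 = 15.625 in. φR_n = 0.75 × 0.6 × 70 × 0.3535 × 15.625 = 174.0 kips.
Base metal shear (0.25 in plate): yield φR_n = 1.0×0.6×36×0.25×15.625 = 84.4 kips; rupture φR_n = 0.75×0.6×58×0.25×15.625 = 102.0 kips; take 84.4 kips (yield).
Governing: min(174.0, 84.4) = 84.4 kips → base-metal shear.

84.4 kips (base-metal shear governs)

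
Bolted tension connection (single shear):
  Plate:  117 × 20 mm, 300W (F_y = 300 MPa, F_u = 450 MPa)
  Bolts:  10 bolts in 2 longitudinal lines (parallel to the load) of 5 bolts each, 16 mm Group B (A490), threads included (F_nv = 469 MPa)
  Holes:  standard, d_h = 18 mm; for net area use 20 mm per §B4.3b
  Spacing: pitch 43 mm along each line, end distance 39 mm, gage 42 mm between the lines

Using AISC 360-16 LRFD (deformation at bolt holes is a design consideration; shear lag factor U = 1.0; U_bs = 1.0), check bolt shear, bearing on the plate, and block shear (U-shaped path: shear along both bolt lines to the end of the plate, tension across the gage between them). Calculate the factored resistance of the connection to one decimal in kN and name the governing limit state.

707.2 kN (bolt shear governs)

Bolt shear: A_b = π(16)²/4 = 201.06 mm². φR_n = 0.75 × 469 × 201.06 × 10 × 1 = 707.2 kN.
Bearing (20 mm plate, F_u = 450 MPa): end bolts L_c = 39 − 18/2 = 30, R_n = min(1.2×30×20×450, 2.4×16×20×450) = 324 kN/bolt; interior L_c = 43 − 18 = 25, R_n = 270 kN/bolt. φR_n = 0.75 × (2×324 + 8×270) = 2106.0 kN.
Block shear: shear path 2×[39+4×43] = 2×211 mm, A_gv = 8440, A_nv = 2×(211 − 4.5×20)×20 = 4840 mm²; tension across gage: (42 − 1×20)×20 = 440 mm². R_n = min(0.6×450×4840, 0.6×300×8440) + 1.0×450×440 = min(1306.8, 1519.2) + 198 = 1504.8 kN. φR_n = 0.75 × 1504.8 = 1128.6 kN.
Governing: min(707.2, 2106.0, 1128.6) = 707.2 kN → bolt shear.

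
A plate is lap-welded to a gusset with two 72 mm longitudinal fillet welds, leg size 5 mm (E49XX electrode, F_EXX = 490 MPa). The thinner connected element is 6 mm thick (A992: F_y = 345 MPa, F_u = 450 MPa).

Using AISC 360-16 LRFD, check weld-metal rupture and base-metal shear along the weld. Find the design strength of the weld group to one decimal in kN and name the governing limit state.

Weld metal: throat = 0.707×5 = 3.535 mm, L = 2×72 = 144 mm. φR_n = 0.75 × 0.6 × 490 × 3.535 × 144 = 112.2 kN.
Base metal shear (6 mm plate): yield φR_n = 1.0×0.6×345×6×144 = 178.8 kN; rupture φR_n = 0.75×0.6×450×6×144 = 175.0 kN; take 175.0 kN (rupture).
Governing: min(112.2, 175.0) = 112.2 kN → weld metal.

112.2 kN (weld metal governs)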